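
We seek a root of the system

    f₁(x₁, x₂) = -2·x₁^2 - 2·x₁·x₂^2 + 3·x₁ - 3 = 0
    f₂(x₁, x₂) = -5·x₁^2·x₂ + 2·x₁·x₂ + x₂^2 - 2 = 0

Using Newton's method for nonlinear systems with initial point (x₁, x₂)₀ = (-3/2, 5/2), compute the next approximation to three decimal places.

(-0.825, 2.207)

At (-3/2, 5/2): F = (6.750, -31.375).
Jacobian J = [[-4·x₁ - 2·x₂^2 + 3, -4·x₁·x₂], [-10·x₁·x₂ + 2·x₂, -5·x₁^2 + 2·x₁ + 2·x₂]].
At the point, J = [[-3.500, 15.000], [42.500, -9.250]] (det J = -605.125).
Solving J·Δ = −F gives Δ = (0.675, -0.293).
Then the next iterate is (x₁, x₂)₁ = (-0.825, 2.207).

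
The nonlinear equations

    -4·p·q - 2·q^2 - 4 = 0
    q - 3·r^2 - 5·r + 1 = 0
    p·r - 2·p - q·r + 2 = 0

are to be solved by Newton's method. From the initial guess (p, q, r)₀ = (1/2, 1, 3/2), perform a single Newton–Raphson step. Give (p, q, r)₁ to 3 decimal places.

At (1/2, 1, 3/2): F = (-8.000, -12.250, 0.250).
Jacobian J = [[-4·q, -4·p - 4·q, 0], [0, 1, -6·r - 5], [r - 2, -r, p - q]].
At the point, J = [[-4.000, -6.000, 0.000], [0.000, 1.000, -14.000], [-0.500, -1.500, -0.500]] (det J = 44.000).
Solving J·Δ = −F gives Δ = (-5.222, 2.148, -0.722).
Then the next iterate is (p, q, r)₁ = (-4.722, 3.148, 0.778).

(-4.722, 3.148, 0.778)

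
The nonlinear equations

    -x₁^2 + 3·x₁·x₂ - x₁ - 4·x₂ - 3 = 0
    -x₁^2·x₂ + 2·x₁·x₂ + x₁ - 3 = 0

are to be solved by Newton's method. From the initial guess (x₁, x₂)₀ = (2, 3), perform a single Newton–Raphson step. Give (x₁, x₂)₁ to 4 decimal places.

At (2, 3): F = (-3.0000, -1.0000).
Jacobian J = [[-2·x₁ + 3·x₂ - 1, 3·x₁ - 4], [-2·x₁·x₂ + 2·x₂ + 1, -x₁^2 + 2·x₁]].
At the point, J = [[4.0000, 2.0000], [-5.0000, 0.0000]] (det J = 10.0000).
Solving J·Δ = −F gives Δ = (-0.2000, 1.9000).
Then the next iterate is (x₁, x₂)₁ = (1.8000, 4.9000).

(1.8000, 4.9000)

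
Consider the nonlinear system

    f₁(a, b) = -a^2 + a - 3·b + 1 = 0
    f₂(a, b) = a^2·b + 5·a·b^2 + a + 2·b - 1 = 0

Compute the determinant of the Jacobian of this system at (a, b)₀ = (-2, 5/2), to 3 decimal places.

-153.250

J = [[-2·a + 1, -3], [2·a·b + 5·b^2 + 1, a^2 + 10·a·b + 2]].
At the point, J = [[5.000, -3.000], [22.250, -44.000]].
det J = -153.250.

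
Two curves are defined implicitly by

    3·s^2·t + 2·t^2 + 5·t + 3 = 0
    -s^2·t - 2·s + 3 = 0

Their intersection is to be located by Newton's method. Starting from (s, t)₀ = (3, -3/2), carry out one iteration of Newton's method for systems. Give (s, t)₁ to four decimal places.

(1.5000, -1.5000)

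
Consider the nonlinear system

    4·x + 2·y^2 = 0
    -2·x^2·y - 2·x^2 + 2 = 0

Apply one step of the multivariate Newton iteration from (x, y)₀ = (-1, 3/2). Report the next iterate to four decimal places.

(-0.7500, 1.2500)

At (-1, 3/2): F = (0.5000, -3.0000).
Jacobian J = [[4, 4·y], [-4·x·y - 4·x, -2·x^2]].
At the point, J = [[4.0000, 6.0000], [10.0000, -2.0000]] (det J = -68.0000).
Solving J·Δ = −F gives Δ = (0.2500, -0.2500).
Then the next iterate is (x, y)₁ = (-0.7500, 1.2500).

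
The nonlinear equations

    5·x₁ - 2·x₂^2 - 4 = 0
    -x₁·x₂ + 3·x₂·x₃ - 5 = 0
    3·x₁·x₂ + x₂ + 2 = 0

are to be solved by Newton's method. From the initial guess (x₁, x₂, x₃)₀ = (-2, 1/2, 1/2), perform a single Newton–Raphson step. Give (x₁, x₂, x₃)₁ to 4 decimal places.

(1.2500, 1.3750, 1.7083)

At (-2, 1/2, 1/2): F = (-14.5000, -3.2500, -0.5000).
Jacobian J = [[5, -4·x₂, 0], [-x₂, -x₁ + 3·x₃, 3·x₂], [3·x₂, 3·x₁ + 1, 0]].
At the point, J = [[5.0000, -2.0000, 0.0000], [-0.5000, 3.5000, 1.5000], [1.5000, -5.0000, 0.0000]] (det J = 33.0000).
Solving J·Δ = −F gives Δ = (3.2500, 0.8750, 1.2083).
Then the next iterate is (x₁, x₂, x₃)₁ = (1.2500, 1.3750, 1.7083).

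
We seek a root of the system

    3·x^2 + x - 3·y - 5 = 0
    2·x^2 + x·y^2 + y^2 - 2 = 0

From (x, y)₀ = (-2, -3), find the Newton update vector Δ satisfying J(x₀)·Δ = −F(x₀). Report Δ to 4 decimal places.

(1.1905, 0.3016)

At (-2, -3): F = (14.0000, -3.0000).
Jacobian J = [[6·x + 1, -3], [4·x + y^2, 2·x·y + 2·y]].
At the point, J = [[-11.0000, -3.0000], [1.0000, 6.0000]] (det J = -63.0000).
Solving J·Δ = −F gives Δ = (1.1905, 0.3016).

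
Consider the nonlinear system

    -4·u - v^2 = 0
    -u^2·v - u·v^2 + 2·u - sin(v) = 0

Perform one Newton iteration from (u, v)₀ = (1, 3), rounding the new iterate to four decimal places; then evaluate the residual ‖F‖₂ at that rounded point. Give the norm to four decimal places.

At (1, 3): F = (-13.0000, -10.141120).
Jacobian J = [[-4, -2·v], [-2·u·v - v^2 + 2, -u^2 - 2·u·v - cos(v)]].
At the point, J = [[-4.0000, -6.0000], [-13.0000, -6.010008]] (det J = -53.959970).
Solving J·Δ = −F gives Δ = (0.3203, -2.3802).
Then the next iterate is (u, v)₁ = (1.3203, 0.6198).
Re-evaluating at (1.3203, 0.6198): F = (-5.665352, 0.472101), so ‖F‖₂ = 5.6850.

5.6850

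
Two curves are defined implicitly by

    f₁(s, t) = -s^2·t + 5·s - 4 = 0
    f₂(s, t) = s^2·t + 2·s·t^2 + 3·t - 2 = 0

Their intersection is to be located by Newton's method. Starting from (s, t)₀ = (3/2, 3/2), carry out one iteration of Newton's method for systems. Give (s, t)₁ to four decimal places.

(0.3973, 1.3105)

At (3/2, 3/2): F = (0.1250, 12.6250).
Jacobian J = [[-2·s·t + 5, -s^2], [2·s·t + 2·t^2, s^2 + 4·s·t + 3]].
At the point, J = [[0.5000, -2.2500], [9.0000, 14.2500]] (det J = 27.3750).
Solving J·Δ = −F gives Δ = (-1.1027, -0.1895).
Then the next iterate is (s, t)₁ = (0.3973, 1.3105).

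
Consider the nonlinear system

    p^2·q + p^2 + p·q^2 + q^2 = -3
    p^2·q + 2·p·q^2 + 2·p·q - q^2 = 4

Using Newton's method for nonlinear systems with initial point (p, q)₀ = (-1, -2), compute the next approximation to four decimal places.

(-1.6207, -0.2759)

At (-1, -2): F = (2.0000, -14.0000).
Jacobian J = [[2·p·q + 2·p + q^2, p^2 + 2·p·q + 2·q], [2·p·q + 2·q^2 + 2·q, p^2 + 4·p·q + 2·p - 2·q]].
At the point, J = [[6.0000, 1.0000], [8.0000, 11.0000]] (det J = 58.0000).
Solving J·Δ = −F gives Δ = (-0.6207, 1.7241).
Then the next iterate is (p, q)₁ = (-1.6207, -0.2759).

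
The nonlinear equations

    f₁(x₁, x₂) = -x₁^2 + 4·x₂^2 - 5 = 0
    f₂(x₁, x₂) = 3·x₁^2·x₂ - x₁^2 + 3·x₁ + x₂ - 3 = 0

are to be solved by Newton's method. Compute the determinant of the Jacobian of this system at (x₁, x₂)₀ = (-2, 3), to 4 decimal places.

J = [[-2·x₁, 8·x₂], [6·x₁·x₂ - 2·x₁ + 3, 3·x₁^2 + 1]].
At the point, J = [[4.0000, 24.0000], [-29.0000, 13.0000]].
det J = 748.0000.

748.0000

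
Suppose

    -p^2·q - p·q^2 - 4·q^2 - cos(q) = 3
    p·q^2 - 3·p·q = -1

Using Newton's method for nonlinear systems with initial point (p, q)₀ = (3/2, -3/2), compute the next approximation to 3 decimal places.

At (3/2, -3/2): F = (-12.07074, 11.125).
Jacobian J = [[-2·p·q - q^2, -p^2 - 2·p·q - 8·q + sin(q)], [q^2 - 3·q, 2·p·q - 3·p]].
At the point, J = [[2.250, 13.25251], [6.750, -9.000]] (det J = -109.70441).
Solving J·Δ = −F gives Δ = (-0.354, 0.971).
Then the next iterate is (p, q)₁ = (1.146, -0.529).

(1.146, -0.529)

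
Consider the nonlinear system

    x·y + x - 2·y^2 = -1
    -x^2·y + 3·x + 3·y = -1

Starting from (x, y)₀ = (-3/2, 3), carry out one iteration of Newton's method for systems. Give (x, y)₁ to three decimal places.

(-1.293, 1.358)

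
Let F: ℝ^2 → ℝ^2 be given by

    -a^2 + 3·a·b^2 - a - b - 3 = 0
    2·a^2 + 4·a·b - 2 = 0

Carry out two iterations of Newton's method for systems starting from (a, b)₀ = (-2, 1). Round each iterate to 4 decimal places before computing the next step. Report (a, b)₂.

(-0.5175, -0.2763)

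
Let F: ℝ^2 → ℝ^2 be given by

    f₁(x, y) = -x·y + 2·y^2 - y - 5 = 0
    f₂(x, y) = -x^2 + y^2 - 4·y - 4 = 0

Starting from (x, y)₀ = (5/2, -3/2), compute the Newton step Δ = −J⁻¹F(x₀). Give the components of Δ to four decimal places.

(-0.9009, 0.3578)

At (5/2, -3/2): F = (4.7500, -2.0000).
Jacobian J = [[-y, -x + 4·y - 1], [-2·x, 2·y - 4]].
At the point, J = [[1.5000, -9.5000], [-5.0000, -7.0000]] (det J = -58.0000).
Solving J·Δ = −F gives Δ = (-0.9009, 0.3578).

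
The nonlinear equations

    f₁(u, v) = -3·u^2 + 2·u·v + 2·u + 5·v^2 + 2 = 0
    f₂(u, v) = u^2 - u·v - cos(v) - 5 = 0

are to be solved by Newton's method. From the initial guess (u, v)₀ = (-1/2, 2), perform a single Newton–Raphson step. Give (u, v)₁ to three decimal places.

At (-1/2, 2): F = (18.250, -3.33385).
Jacobian J = [[-6·u + 2·v + 2, 2·u + 10·v], [2·u - v, -u + sin(v)]].
At the point, J = [[9.000, 19.000], [-3.000, 1.40930]] (det J = 69.68368).
Solving J·Δ = −F gives Δ = (-1.278, -0.355).
Then the next iterate is (u, v)₁ = (-1.778, 1.645).

(-1.778, 1.645)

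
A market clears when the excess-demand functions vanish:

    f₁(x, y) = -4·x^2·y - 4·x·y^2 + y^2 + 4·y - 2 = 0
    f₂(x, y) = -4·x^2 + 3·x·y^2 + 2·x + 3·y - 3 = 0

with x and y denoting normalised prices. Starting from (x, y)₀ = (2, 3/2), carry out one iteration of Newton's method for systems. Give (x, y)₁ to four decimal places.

(1.3009, 1.1158)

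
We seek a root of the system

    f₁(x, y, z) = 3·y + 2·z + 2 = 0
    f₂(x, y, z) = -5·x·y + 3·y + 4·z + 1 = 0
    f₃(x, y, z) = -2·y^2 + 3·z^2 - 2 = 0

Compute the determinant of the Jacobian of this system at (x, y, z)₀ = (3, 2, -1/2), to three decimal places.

J = [[0, 3, 2], [-5·y, -5·x + 3, 4], [0, -4·y, 6·z]].
At the point, J = [[0.000, 3.000, 2.000], [-10.000, -12.000, 4.000], [0.000, -8.000, -3.000]].
det J = 70.000.

70.000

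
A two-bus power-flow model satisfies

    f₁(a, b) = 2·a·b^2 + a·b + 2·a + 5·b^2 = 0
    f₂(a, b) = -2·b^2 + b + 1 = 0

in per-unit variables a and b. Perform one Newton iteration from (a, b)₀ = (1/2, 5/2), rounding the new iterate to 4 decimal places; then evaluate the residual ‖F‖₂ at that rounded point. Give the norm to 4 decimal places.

At (1/2, 5/2): F = (39.7500, -9.0000).
Jacobian J = [[2·b^2 + b + 2, 4·a·b + a + 10·b], [0, -4·b + 1]].
At the point, J = [[17.0000, 30.5000], [0.0000, -9.0000]] (det J = -153.0000).
Solving J·Δ = −F gives Δ = (-0.5441, -1.0000).
Then the next iterate is (a, b)₁ = (-0.0441, 1.5000).
Re-evaluating at (-0.0441, 1.5000): F = (10.8972, -2.0000), so ‖F‖₂ = 11.0792.

11.0792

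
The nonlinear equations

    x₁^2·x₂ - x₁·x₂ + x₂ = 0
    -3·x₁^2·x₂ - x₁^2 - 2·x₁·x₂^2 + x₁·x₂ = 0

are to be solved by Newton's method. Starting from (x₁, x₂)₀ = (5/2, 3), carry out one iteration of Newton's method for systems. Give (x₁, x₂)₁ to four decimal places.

(1.7525, 1.8883)

At (5/2, 3): F = (14.2500, -100.0000).
Jacobian J = [[2·x₁·x₂ - x₂, x₁^2 - x₁ + 1], [-6·x₁·x₂ - 2·x₁ - 2·x₂^2 + x₂, -3·x₁^2 - 4·x₁·x₂ + x₁]].
At the point, J = [[12.0000, 4.7500], [-65.0000, -46.2500]] (det J = -246.2500).
Solving J·Δ = −F gives Δ = (-0.7475, -1.1117).
Then the next iterate is (x₁, x₂)₁ = (1.7525, 1.8883).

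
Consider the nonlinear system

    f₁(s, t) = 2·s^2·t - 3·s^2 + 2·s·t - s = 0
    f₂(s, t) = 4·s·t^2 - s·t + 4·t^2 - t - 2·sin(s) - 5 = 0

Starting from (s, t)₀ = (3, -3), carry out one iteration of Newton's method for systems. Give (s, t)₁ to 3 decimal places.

(1.713, -2.020)

At (3, -3): F = (-102.000, 150.71776).
Jacobian J = [[4·s·t - 6·s + 2·t - 1, 2·s^2 + 2·s], [4·t^2 - t - 2·cos(s), 8·s·t - s + 8·t - 1]].
At the point, J = [[-61.000, 24.000], [40.97998, -100.000]] (det J = 5116.48036).
Solving J·Δ = −F gives Δ = (-1.287, 0.980).
Then the next iterate is (s, t)₁ = (1.713, -2.020).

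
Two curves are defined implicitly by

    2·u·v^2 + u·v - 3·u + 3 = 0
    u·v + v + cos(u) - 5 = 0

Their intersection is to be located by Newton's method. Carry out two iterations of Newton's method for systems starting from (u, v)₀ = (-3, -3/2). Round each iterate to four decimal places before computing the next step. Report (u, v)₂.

(-4.3071, -1.6420)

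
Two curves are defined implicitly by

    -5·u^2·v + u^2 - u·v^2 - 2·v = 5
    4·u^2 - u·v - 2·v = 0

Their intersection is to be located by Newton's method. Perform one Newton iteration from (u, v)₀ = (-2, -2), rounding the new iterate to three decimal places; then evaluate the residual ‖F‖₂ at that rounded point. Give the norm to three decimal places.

At (-2, -2): F = (51.000, 16.000).
Jacobian J = [[-10·u·v + 2·u - v^2, -5·u^2 - 2·u·v - 2], [8·u - v, -u - 2]].
At the point, J = [[-48.000, -30.000], [-14.000, 0.000]] (det J = -420.000).
Solving J·Δ = −F gives Δ = (1.143, -0.129).
Then the next iterate is (u, v)₁ = (-0.857, -2.129).
Re-evaluating at (-0.857, -2.129): F = (11.69513, 5.37124), so ‖F‖₂ = 12.870.

12.870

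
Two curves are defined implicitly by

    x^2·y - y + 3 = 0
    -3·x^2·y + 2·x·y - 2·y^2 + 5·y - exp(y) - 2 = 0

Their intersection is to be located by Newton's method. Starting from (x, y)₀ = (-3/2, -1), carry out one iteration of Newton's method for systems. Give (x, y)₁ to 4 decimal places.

(-1.2659, -2.9619)

At (-3/2, -1): F = (1.7500, 0.382121).
Jacobian J = [[2·x·y, x^2 - 1], [-6·x·y + 2·y, -3·x^2 + 2·x - 4·y - exp(y) + 5]].
At the point, J = [[3.0000, 1.2500], [-11.0000, -1.117879]] (det J = 10.396362).
Solving J·Δ = −F gives Δ = (0.2341, -1.9619).
Then the next iterate is (x, y)₁ = (-1.2659, -2.9619).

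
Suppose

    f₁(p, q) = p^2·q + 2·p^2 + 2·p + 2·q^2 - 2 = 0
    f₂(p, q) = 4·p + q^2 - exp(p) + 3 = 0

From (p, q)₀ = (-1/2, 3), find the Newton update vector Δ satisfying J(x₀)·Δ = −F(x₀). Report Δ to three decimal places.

At (-1/2, 3): F = (16.250, 9.39347).
Jacobian J = [[2·p·q + 4·p + 2, p^2 + 4·q], [-exp(p) + 4, 2·q]].
At the point, J = [[-3.000, 12.250], [3.39347, 6.000]] (det J = -59.57000).
Solving J·Δ = −F gives Δ = (-0.295, -1.399).

(-0.295, -1.399)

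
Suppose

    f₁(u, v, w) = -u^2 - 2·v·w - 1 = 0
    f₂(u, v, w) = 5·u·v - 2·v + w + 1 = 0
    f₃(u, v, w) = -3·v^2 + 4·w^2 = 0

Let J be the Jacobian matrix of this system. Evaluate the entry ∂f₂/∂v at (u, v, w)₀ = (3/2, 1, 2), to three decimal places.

5.500

∂f₂/∂v = 5·u - 2.
At (3/2, 1, 2) this is 5.500.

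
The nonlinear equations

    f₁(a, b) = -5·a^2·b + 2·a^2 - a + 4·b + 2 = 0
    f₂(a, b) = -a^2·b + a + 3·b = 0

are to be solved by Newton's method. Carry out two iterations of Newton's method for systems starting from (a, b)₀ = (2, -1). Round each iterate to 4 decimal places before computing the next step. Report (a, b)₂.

(0.7760, -0.2401)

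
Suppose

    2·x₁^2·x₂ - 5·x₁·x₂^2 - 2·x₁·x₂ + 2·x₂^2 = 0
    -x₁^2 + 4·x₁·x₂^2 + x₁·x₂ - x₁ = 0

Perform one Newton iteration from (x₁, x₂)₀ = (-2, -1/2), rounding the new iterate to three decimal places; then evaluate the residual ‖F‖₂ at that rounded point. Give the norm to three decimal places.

At (-2, -1/2): F = (-3.000, -3.000).
Jacobian J = [[4·x₁·x₂ - 5·x₂^2 - 2·x₂, 2·x₁^2 - 10·x₁·x₂ - 2·x₁ + 4·x₂], [-2·x₁ + 4·x₂^2 + x₂ - 1, 8·x₁·x₂ + x₁]].
At the point, J = [[3.750, 0.000], [3.500, 6.000]] (det J = 22.500).
Solving J·Δ = −F gives Δ = (0.800, 0.033).
Then the next iterate is (x₁, x₂)₁ = (-1.200, -0.467).
Re-evaluating at (-1.200, -0.467): F = (-0.72105, -0.72643), so ‖F‖₂ = 1.024.

1.024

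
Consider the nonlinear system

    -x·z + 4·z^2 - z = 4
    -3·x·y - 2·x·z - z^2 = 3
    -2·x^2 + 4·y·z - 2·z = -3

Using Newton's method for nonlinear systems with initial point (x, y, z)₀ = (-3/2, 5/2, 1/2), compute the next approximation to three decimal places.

(-1.748, -0.339, 1.084)

At (-3/2, 5/2, 1/2): F = (-2.750, 9.500, 2.500).
Jacobian J = [[-z, 0, -x + 8·z - 1], [-3·y - 2·z, -3·x, -2·x - 2·z], [-4·x, 4·z, 4·y - 2]].
At the point, J = [[-0.500, 0.000, 4.500], [-8.500, 4.500, 2.000], [6.000, 2.000, 8.000]] (det J = -214.000).
Solving J·Δ = −F gives Δ = (-0.248, -2.839, 0.584).
Then the next iterate is (x, y, z)₁ = (-1.748, -0.339, 1.084).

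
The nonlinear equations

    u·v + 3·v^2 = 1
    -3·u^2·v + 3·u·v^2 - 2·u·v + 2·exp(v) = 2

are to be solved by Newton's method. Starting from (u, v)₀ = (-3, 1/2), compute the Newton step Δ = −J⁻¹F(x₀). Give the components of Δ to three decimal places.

(3.500, 0.718)

At (-3, 1/2): F = (-1.750, -11.45256).
Jacobian J = [[v, u + 6·v], [-6·u·v + 3·v^2 - 2·v, -3·u^2 + 6·u·v - 2·u + 2·exp(v)]].
At the point, J = [[0.500, 0.000], [8.750, -26.70256]] (det J = -13.35128).
Solving J·Δ = −F gives Δ = (3.500, 0.718).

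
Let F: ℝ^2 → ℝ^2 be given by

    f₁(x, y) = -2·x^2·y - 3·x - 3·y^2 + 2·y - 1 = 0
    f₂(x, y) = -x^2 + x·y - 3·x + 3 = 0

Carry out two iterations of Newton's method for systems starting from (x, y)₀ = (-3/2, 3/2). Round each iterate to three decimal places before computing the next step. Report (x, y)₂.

(-4.984, -0.985)

At (-3/2, 3/2): F = (-7.000, 3.000).
Jacobian J = [[-4·x·y - 3, -2·x^2 - 6·y + 2], [-2·x + y - 3, x]].
At the point, J = [[6.000, -11.500], [1.500, -1.500]] (det J = 8.250).
Solving J·Δ = −F gives Δ = (-5.455, -3.455).
Then the next iterate is (x, y)₁ = (-6.955, -1.955).
Round to (-6.955, -1.955) and repeat: F = (193.62354, -10.910), J = [[-57.38810, -83.01405], [8.955, -6.955]].
Δ = (1.971, 0.970), so (x, y)₂ = (-4.984, -0.985).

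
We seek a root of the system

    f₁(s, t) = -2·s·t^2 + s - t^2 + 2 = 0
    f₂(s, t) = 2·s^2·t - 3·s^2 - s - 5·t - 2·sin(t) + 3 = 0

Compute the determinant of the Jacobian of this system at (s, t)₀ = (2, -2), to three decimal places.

J = [[-2·t^2 + 1, -4·s·t - 2·t], [4·s·t - 6·s - 1, 2·s^2 - 2·cos(t) - 5]].
At the point, J = [[-7.000, 20.000], [-29.000, 3.83229]].
det J = 553.174.

553.174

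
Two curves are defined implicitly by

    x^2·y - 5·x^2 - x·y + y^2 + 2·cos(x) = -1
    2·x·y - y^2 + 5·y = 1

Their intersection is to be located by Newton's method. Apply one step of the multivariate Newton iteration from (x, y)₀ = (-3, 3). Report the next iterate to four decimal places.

At (-3, 3): F = (-0.979985, -13.0000).
Jacobian J = [[2·x·y - 10·x - y - 2·sin(x), x^2 - x + 2·y], [2·y, 2·x - 2·y + 5]].
At the point, J = [[9.282240, 18.0000], [6.0000, -7.0000]] (det J = -172.975680).
Solving J·Δ = −F gives Δ = (1.3924, -0.6636).
Then the next iterate is (x, y)₁ = (-1.6076, 2.3364).

(-1.6076, 2.3364)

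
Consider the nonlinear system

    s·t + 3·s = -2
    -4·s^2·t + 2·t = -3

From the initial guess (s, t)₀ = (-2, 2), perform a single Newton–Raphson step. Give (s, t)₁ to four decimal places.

At (-2, 2): F = (-8.0000, -25.0000).
Jacobian J = [[t + 3, s], [-8·s·t, -4·s^2 + 2]].
At the point, J = [[5.0000, -2.0000], [32.0000, -14.0000]] (det J = -6.0000).
Solving J·Δ = −F gives Δ = (10.3333, 21.8333).
Then the next iterate is (s, t)₁ = (8.3333, 23.8333).

(8.3333, 23.8333)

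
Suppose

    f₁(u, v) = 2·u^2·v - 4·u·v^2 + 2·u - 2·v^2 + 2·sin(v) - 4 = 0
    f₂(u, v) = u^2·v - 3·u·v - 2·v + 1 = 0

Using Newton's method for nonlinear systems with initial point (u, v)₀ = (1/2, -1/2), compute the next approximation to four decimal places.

(0.5814, 0.3327)

At (1/2, -1/2): F = (-5.208851, 2.6250).
Jacobian J = [[4·u·v - 4·v^2 + 2, 2·u^2 - 8·u·v - 4·v + 2·cos(v)], [2·u·v - 3·v, u^2 - 3·u - 2]].
At the point, J = [[0.0000, 6.255165], [1.0000, -3.2500]] (det J = -6.255165).
Solving J·Δ = −F gives Δ = (0.0814, 0.8327).
Then the next iterate is (u, v)₁ = (0.5814, 0.3327).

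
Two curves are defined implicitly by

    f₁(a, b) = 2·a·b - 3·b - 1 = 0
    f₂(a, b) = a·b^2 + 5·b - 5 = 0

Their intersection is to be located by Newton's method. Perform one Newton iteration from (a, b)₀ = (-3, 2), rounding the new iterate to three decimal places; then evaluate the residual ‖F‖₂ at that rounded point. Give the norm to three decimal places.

At (-3, 2): F = (-19.000, -7.000).
Jacobian J = [[2·b, 2·a - 3], [b^2, 2·a·b + 5]].
At the point, J = [[4.000, -9.000], [4.000, -7.000]] (det J = 8.000).
Solving J·Δ = −F gives Δ = (-8.750, -6.000).
Then the next iterate is (a, b)₁ = (-11.750, -4.000).
Re-evaluating at (-11.750, -4.000): F = (105.000, -213.000), so ‖F‖₂ = 237.474.

237.474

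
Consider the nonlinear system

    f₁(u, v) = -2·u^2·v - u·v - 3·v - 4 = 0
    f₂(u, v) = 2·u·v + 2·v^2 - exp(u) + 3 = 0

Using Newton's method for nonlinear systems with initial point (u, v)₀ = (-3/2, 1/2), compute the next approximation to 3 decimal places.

(-9.672, -4.072)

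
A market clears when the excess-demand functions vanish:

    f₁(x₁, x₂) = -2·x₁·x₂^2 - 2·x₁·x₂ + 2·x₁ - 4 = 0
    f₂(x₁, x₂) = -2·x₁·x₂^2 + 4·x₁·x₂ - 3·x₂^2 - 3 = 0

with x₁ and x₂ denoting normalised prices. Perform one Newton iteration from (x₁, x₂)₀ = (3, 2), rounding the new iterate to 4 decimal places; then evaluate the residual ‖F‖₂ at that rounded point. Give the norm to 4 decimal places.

12.3207

At (3, 2): F = (-34.0000, -15.0000).
Jacobian J = [[-2·x₂^2 - 2·x₂ + 2, -4·x₁·x₂ - 2·x₁], [-2·x₂^2 + 4·x₂, -4·x₁·x₂ + 4·x₁ - 6·x₂]].
At the point, J = [[-10.0000, -30.0000], [0.0000, -24.0000]] (det J = 240.0000).
Solving J·Δ = −F gives Δ = (-1.5250, -0.6250).
Then the next iterate is (x₁, x₂)₁ = (1.4750, 1.3750).
Re-evaluating at (1.4750, 1.3750): F = (-10.683594, -6.136719), so ‖F‖₂ = 12.3207.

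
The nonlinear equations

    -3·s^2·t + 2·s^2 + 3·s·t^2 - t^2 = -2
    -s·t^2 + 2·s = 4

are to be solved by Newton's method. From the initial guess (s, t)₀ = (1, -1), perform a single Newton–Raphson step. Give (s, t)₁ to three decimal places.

(1.091, 0.455)

At (1, -1): F = (9.000, -3.000).
Jacobian J = [[-6·s·t + 4·s + 3·t^2, -3·s^2 + 6·s·t - 2·t], [-t^2 + 2, -2·s·t]].
At the point, J = [[13.000, -7.000], [1.000, 2.000]] (det J = 33.000).
Solving J·Δ = −F gives Δ = (0.091, 1.455).
Then the next iterate is (s, t)₁ = (1.091, 0.455).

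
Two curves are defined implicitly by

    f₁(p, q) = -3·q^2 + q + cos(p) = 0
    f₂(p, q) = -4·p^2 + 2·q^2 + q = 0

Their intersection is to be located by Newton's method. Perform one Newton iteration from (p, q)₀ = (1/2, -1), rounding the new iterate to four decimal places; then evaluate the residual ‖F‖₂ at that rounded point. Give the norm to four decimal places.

At (1/2, -1): F = (-3.122417, 0.0000).
Jacobian J = [[-sin(p), -6·q + 1], [-8·p, 4·q + 1]].
At the point, J = [[-0.479426, 7.0000], [-4.0000, -3.0000]] (det J = 29.438277).
Solving J·Δ = −F gives Δ = (-0.3182, 0.4243).
Then the next iterate is (p, q)₁ = (0.1818, -0.5757).
Re-evaluating at (0.1818, -0.5757): F = (-0.586472, -0.045044), so ‖F‖₂ = 0.5882.

0.5882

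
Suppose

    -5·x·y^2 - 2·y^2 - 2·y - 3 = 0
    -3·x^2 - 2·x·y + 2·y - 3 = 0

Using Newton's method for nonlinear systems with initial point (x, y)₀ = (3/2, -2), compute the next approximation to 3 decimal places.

At (3/2, -2): F = (-37.000, -7.750).
Jacobian J = [[-5·y^2, -10·x·y - 4·y - 2], [-6·x - 2·y, -2·x + 2]].
At the point, J = [[-20.000, 36.000], [-5.000, -1.000]] (det J = 200.000).
Solving J·Δ = −F gives Δ = (-1.580, 0.150).
Then the next iterate is (x, y)₁ = (-0.080, -1.850).

(-0.080, -1.850)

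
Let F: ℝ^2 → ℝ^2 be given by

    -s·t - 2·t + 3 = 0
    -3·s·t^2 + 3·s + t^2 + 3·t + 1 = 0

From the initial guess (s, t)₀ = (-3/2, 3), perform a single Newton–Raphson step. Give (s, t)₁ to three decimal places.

(-0.821, 1.925)

At (-3/2, 3): F = (1.500, 55.000).
Jacobian J = [[-t, -s - 2], [-3·t^2 + 3, -6·s·t + 2·t + 3]].
At the point, J = [[-3.000, -0.500], [-24.000, 36.000]] (det J = -120.000).
Solving J·Δ = −F gives Δ = (0.679, -1.075).
Then the next iterate is (s, t)₁ = (-0.821, 1.925).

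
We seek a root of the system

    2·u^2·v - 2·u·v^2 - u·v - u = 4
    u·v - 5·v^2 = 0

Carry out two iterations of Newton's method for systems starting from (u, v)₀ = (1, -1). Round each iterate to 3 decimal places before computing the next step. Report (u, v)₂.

At (1, -1): F = (-8.000, -6.000).
Jacobian J = [[4·u·v - 2·v^2 - v - 1, 2·u^2 - 4·u·v - u], [v, u - 10·v]].
At the point, J = [[-6.000, 5.000], [-1.000, 11.000]] (det J = -61.000).
Solving J·Δ = −F gives Δ = (-0.951, 0.459).
Then the next iterate is (u, v)₁ = (0.049, -0.541).
Round to (0.049, -0.541) and repeat: F = (-4.05377, -1.48991), J = [[-1.15040, 0.06184], [-0.541, 5.459]].
Δ = (-3.528, -0.077), so (u, v)₂ = (-3.479, -0.618).

(-3.479, -0.618)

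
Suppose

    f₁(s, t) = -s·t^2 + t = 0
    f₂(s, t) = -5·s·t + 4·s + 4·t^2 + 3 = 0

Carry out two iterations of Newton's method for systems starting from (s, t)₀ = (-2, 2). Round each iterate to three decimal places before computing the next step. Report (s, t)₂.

(-0.892, 0.453)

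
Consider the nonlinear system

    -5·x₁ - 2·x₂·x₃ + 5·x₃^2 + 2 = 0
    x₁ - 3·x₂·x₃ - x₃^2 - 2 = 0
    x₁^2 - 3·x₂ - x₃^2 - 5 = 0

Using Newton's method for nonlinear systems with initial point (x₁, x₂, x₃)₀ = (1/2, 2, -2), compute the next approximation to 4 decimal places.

At (1/2, 2, -2): F = (27.5000, 6.5000, -14.7500).
Jacobian J = [[-5, -2·x₃, -2·x₂ + 10·x₃], [1, -3·x₃, -3·x₂ - 2·x₃], [2·x₁, -3, -2·x₃]].
At the point, J = [[-5.0000, 4.0000, -24.0000], [1.0000, 6.0000, -2.0000], [1.0000, -3.0000, 4.0000]] (det J = 102.0000).
Solving J·Δ = −F gives Δ = (11.2451, -3.5539, -1.7892).
Then the next iterate is (x₁, x₂, x₃)₁ = (11.7451, -1.5539, -3.7892).

(11.7451, -1.5539, -3.7892)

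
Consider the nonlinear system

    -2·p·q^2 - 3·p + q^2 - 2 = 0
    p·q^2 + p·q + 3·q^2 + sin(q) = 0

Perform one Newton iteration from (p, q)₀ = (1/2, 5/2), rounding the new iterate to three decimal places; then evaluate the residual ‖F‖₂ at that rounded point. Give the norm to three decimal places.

At (1/2, 5/2): F = (-3.500, 23.72347).
Jacobian J = [[-2·q^2 - 3, -4·p·q + 2·q], [q^2 + q, 2·p·q + p + 6·q + cos(q)]].
At the point, J = [[-15.500, 0.000], [8.750, 17.19886]] (det J = -266.58227).
Solving J·Δ = −F gives Δ = (-0.226, -1.264).
Then the next iterate is (p, q)₁ = (0.274, 1.236).
Re-evaluating at (0.274, 1.236): F = (-2.13148, 6.28482), so ‖F‖₂ = 6.636.

6.636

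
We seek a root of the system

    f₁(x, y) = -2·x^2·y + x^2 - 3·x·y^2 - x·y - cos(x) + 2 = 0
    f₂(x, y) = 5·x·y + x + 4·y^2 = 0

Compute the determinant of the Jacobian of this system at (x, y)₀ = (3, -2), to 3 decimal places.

114.859

J = [[-4·x·y + 2·x - 3·y^2 - y + sin(x), -2·x^2 - 6·x·y - x], [5·y + 1, 5·x + 8·y]].
At the point, J = [[20.14112, 15.000], [-9.000, -1.000]].
det J = 114.859.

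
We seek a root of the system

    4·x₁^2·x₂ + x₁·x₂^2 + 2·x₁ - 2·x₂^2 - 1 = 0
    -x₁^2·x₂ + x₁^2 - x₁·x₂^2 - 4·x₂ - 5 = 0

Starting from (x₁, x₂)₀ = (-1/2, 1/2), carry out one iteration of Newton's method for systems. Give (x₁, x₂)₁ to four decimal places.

(-1.5455, -1.0909)

At (-1/2, 1/2): F = (-2.1250, -6.7500).
Jacobian J = [[8·x₁·x₂ + x₂^2 + 2, 4·x₁^2 + 2·x₁·x₂ - 4·x₂], [-2·x₁·x₂ + 2·x₁ - x₂^2, -x₁^2 - 2·x₁·x₂ - 4]].
At the point, J = [[0.2500, -1.5000], [-0.7500, -3.7500]] (det J = -2.0625).
Solving J·Δ = −F gives Δ = (-1.0455, -1.5909).
Then the next iterate is (x₁, x₂)₁ = (-1.5455, -1.0909).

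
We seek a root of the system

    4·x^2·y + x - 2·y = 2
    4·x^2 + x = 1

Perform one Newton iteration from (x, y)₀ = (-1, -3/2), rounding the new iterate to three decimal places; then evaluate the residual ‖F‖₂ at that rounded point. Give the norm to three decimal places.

At (-1, -3/2): F = (-6.000, 2.000).
Jacobian J = [[8·x·y + 1, 4·x^2 - 2], [8·x + 1, 0]].
At the point, J = [[13.000, 2.000], [-7.000, 0.000]] (det J = 14.000).
Solving J·Δ = −F gives Δ = (0.286, 1.143).
Then the next iterate is (x, y)₁ = (-0.714, -0.357).
Re-evaluating at (-0.714, -0.357): F = (-2.72799, 0.32518), so ‖F‖₂ = 2.747.

2.747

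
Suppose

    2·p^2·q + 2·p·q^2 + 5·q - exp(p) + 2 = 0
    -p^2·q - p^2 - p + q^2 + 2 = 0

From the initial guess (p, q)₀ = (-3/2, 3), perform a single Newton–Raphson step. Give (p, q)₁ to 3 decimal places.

(-1.954, 3.397)

At (-3/2, 3): F = (3.27687, 3.500).
Jacobian J = [[4·p·q + 2·q^2 - exp(p), 2·p^2 + 4·p·q + 5], [-2·p·q - 2·p - 1, -p^2 + 2·q]].
At the point, J = [[-0.22313, -8.500], [11.000, 3.750]] (det J = 92.66326).
Solving J·Δ = −F gives Δ = (-0.454, 0.397).
Then the next iterate is (p, q)₁ = (-1.954, 3.397).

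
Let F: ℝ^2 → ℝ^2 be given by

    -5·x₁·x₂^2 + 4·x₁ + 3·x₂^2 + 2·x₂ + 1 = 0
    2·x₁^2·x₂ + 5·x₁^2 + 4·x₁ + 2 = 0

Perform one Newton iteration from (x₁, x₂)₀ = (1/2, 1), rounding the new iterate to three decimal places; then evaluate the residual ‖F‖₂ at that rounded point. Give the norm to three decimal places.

2.944

At (1/2, 1): F = (5.500, 5.750).
Jacobian J = [[-5·x₂^2 + 4, -10·x₁·x₂ + 6·x₂ + 2], [4·x₁·x₂ + 10·x₁ + 4, 2·x₁^2]].
At the point, J = [[-1.000, 3.000], [11.000, 0.500]] (det J = -33.500).
Solving J·Δ = −F gives Δ = (-0.433, -1.978).
Then the next iterate is (x₁, x₂)₁ = (0.067, -0.978).
Re-evaluating at (0.067, -0.978): F = (1.86103, 2.28166), so ‖F‖₂ = 2.944.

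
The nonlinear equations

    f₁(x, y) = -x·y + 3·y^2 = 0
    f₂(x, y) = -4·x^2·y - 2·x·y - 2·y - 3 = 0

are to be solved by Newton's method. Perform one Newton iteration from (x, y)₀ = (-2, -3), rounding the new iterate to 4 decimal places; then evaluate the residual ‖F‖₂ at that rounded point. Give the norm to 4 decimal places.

At (-2, -3): F = (21.0000, 39.0000).
Jacobian J = [[-y, -x + 6·y], [-8·x·y - 2·y, -4·x^2 - 2·x - 2]].
At the point, J = [[3.0000, -16.0000], [-42.0000, -14.0000]] (det J = -714.0000).
Solving J·Δ = −F gives Δ = (0.4622, 1.3992).
Then the next iterate is (x, y)₁ = (-1.5378, -1.6008).
Re-evaluating at (-1.5378, -1.6008): F = (5.225972, 10.420652), so ‖F‖₂ = 11.6576.

11.6576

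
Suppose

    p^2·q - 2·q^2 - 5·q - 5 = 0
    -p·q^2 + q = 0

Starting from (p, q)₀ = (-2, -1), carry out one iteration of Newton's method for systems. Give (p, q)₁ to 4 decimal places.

(-0.3333, -1.2222)

At (-2, -1): F = (-6.0000, 1.0000).
Jacobian J = [[2·p·q, p^2 - 4·q - 5], [-q^2, -2·p·q + 1]].
At the point, J = [[4.0000, 3.0000], [-1.0000, -3.0000]] (det J = -9.0000).
Solving J·Δ = −F gives Δ = (1.6667, -0.2222).
Then the next iterate is (p, q)₁ = (-0.3333, -1.2222).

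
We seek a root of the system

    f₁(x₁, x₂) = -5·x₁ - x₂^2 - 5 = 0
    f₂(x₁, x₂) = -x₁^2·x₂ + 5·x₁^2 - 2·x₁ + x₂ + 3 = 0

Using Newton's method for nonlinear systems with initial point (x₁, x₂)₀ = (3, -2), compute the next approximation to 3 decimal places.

At (3, -2): F = (-24.000, 58.000).
Jacobian J = [[-5, -2·x₂], [-2·x₁·x₂ + 10·x₁ - 2, -x₁^2 + 1]].
At the point, J = [[-5.000, 4.000], [40.000, -8.000]] (det J = -120.000).
Solving J·Δ = −F gives Δ = (-0.333, 5.583).
Then the next iterate is (x₁, x₂)₁ = (2.667, 3.583).

(2.667, 3.583)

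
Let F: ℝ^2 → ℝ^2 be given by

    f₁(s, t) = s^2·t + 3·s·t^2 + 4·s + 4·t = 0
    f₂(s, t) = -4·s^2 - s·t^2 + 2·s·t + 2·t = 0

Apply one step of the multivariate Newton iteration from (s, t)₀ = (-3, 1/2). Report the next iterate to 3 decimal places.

(-1.444, 1.757)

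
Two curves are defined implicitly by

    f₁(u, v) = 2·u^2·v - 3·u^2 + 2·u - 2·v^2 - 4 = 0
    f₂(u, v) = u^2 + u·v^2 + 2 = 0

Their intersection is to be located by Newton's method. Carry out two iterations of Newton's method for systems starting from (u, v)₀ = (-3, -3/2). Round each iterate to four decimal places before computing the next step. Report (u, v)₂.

(-0.1087, -1.3744)

At (-3, -3/2): F = (-68.5000, 4.2500).
Jacobian J = [[4·u·v - 6·u + 2, 2·u^2 - 4·v], [2·u + v^2, 2·u·v]].
At the point, J = [[38.0000, 24.0000], [-3.7500, 9.0000]] (det J = 432.0000).
Solving J·Δ = −F gives Δ = (1.6632, 0.2208).
Then the next iterate is (u, v)₁ = (-1.3368, -1.2792).
Round to (-1.3368, -1.2792) and repeat: F = (-19.879356, 1.599558), J = [[16.860938, 8.690868], [-1.037247, 3.420069]].
Δ = (1.2281, -0.0952), so (u, v)₂ = (-0.1087, -1.3744).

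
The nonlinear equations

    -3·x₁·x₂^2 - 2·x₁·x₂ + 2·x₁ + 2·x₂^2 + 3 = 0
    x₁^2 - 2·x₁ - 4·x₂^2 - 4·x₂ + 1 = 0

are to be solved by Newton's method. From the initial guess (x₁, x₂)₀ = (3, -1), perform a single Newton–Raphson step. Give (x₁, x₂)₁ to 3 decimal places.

At (3, -1): F = (8.000, 4.000).
Jacobian J = [[-3·x₂^2 - 2·x₂ + 2, -6·x₁·x₂ - 2·x₁ + 4·x₂], [2·x₁ - 2, -8·x₂ - 4]].
At the point, J = [[1.000, 8.000], [4.000, 4.000]] (det J = -28.000).
Solving J·Δ = −F gives Δ = (0.000, -1.000).
Then the next iterate is (x₁, x₂)₁ = (3.000, -2.000).

(3.000, -2.000)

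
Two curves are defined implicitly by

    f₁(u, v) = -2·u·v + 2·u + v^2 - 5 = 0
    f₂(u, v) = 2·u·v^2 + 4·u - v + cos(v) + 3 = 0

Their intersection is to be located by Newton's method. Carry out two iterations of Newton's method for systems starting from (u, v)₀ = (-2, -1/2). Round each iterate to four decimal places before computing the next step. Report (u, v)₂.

At (-2, -1/2): F = (-10.7500, -4.622417).
Jacobian J = [[-2·v + 2, -2·u + 2·v], [2·v^2 + 4, 4·u·v - sin(v) - 1]].
At the point, J = [[3.0000, 3.0000], [4.5000, 3.479426]] (det J = -3.061723).
Solving J·Δ = −F gives Δ = (-7.6874, 11.2707).
Then the next iterate is (u, v)₁ = (-9.6874, 10.7707).
Round to (-9.6874, 10.7707) and repeat: F = (300.313337, -2294.374665), J = [[-19.5414, 40.9162], [236.015957, -417.385495]].
Δ = (-20.9715, -17.3556), so (u, v)₂ = (-30.6589, -6.5849).

(-30.6589, -6.5849)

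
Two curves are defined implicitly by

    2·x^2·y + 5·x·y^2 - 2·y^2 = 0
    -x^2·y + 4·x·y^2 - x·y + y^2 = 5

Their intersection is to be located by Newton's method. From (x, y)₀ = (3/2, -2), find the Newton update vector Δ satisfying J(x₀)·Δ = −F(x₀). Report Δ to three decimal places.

At (3/2, -2): F = (13.000, 30.500).
Jacobian J = [[4·x·y + 5·y^2, 2·x^2 + 10·x·y - 4·y], [-2·x·y + 4·y^2 - y, -x^2 + 8·x·y - x + 2·y]].
At the point, J = [[8.000, -17.500], [24.000, -31.750]] (det J = 166.000).
Solving J·Δ = −F gives Δ = (-0.729, 0.410).

(-0.729, 0.410)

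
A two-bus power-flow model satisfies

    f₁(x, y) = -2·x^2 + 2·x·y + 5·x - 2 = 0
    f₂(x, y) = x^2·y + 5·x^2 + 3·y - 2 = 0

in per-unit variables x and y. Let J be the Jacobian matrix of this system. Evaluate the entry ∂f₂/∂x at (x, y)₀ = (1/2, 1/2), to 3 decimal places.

5.500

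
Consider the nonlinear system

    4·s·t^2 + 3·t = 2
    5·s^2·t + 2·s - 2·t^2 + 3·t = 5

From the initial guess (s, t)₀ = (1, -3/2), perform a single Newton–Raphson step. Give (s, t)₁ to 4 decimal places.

(16.6111, 14.3889)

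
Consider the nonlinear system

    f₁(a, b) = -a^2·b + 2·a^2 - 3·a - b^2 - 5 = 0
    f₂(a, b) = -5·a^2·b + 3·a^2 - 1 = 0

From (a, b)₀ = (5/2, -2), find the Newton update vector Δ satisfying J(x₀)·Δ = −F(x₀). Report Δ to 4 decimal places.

(-0.2209, 2.1084)

At (5/2, -2): F = (8.5000, 80.2500).
Jacobian J = [[-2·a·b + 4·a - 3, -a^2 - 2·b], [-10·a·b + 6·a, -5·a^2]].
At the point, J = [[17.0000, -2.2500], [65.0000, -31.2500]] (det J = -385.0000).
Solving J·Δ = −F gives Δ = (-0.2209, 2.1084).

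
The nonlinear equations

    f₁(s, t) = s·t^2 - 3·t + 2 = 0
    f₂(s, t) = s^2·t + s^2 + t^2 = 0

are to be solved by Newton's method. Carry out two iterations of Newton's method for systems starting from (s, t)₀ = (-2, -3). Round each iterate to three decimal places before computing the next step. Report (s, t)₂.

(-1.978, -2.034)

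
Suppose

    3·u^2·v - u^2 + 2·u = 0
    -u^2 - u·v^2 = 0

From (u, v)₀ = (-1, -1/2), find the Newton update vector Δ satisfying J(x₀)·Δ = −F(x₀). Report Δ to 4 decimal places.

At (-1, -1/2): F = (-4.5000, -0.7500).
Jacobian J = [[6·u·v - 2·u + 2, 3·u^2], [-2·u - v^2, -2·u·v]].
At the point, J = [[7.0000, 3.0000], [1.7500, -1.0000]] (det J = -12.2500).
Solving J·Δ = −F gives Δ = (0.5510, 0.2143).

(0.5510, 0.2143)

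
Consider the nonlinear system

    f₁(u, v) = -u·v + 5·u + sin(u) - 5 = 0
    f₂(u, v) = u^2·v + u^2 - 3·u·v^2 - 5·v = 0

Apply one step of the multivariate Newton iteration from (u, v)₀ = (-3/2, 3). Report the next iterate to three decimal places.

(0.983, 5.571)

At (-3/2, 3): F = (-8.99749, 34.500).
Jacobian J = [[-v + cos(u) + 5, -u], [2·u·v + 2·u - 3·v^2, u^2 - 6·u·v - 5]].
At the point, J = [[2.07074, 1.500], [-39.000, 24.250]] (det J = 108.71538).
Solving J·Δ = −F gives Δ = (2.483, 2.571).
Then the next iterate is (u, v)₁ = (0.983, 5.571).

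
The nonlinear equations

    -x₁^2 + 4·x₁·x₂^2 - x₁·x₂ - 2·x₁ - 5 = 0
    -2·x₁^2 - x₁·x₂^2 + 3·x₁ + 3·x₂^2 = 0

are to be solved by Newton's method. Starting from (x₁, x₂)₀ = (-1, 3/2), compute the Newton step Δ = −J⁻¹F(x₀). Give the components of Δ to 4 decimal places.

At (-1, 3/2): F = (-11.5000, 4.0000).
Jacobian J = [[-2·x₁ + 4·x₂^2 - x₂ - 2, 8·x₁·x₂ - x₁], [-4·x₁ - x₂^2 + 3, -2·x₁·x₂ + 6·x₂]].
At the point, J = [[7.5000, -11.0000], [4.7500, 12.0000]] (det J = 142.2500).
Solving J·Δ = −F gives Δ = (0.6608, -0.5949).

(0.6608, -0.5949)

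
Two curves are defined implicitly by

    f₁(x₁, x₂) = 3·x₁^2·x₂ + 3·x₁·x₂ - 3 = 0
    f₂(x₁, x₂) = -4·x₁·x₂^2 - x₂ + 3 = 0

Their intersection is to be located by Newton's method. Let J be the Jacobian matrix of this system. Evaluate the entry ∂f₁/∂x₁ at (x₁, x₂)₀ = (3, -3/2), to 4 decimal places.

-31.5000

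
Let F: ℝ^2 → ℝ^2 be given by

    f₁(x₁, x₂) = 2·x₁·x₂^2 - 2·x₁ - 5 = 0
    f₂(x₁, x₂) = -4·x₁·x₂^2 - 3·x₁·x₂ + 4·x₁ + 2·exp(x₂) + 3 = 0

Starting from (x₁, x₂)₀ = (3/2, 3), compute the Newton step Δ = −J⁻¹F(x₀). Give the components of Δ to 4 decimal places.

At (3/2, 3): F = (19.0000, -18.328926).
Jacobian J = [[2·x₂^2 - 2, 4·x₁·x₂], [-4·x₂^2 - 3·x₂ + 4, -8·x₁·x₂ - 3·x₁ + 2·exp(x₂)]].
At the point, J = [[16.0000, 18.0000], [-41.0000, -0.328926]] (det J = 732.737182).
Solving J·Δ = −F gives Δ = (-0.4417, -0.6629).

(-0.4417, -0.6629)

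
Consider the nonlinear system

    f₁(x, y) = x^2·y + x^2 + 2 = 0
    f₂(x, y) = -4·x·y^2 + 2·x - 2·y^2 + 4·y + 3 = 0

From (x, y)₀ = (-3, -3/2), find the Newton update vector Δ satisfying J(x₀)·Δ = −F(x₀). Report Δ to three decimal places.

At (-3, -3/2): F = (-2.500, 13.500).
Jacobian J = [[2·x·y + 2·x, x^2], [-4·y^2 + 2, -8·x·y - 4·y + 4]].
At the point, J = [[3.000, 9.000], [-7.000, -26.000]] (det J = -15.000).
Solving J·Δ = −F gives Δ = (-3.767, 1.533).

(-3.767, 1.533)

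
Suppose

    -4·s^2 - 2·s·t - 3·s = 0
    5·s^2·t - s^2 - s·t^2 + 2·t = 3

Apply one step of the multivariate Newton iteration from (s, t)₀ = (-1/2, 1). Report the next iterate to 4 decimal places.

At (-1/2, 1): F = (1.5000, 0.5000).
Jacobian J = [[-8·s - 2·t - 3, -2·s], [10·s·t - 2·s - t^2, 5·s^2 - 2·s·t + 2]].
At the point, J = [[-1.0000, 1.0000], [-5.0000, 4.2500]] (det J = 0.7500).
Solving J·Δ = −F gives Δ = (-7.8333, -9.3333).
Then the next iterate is (s, t)₁ = (-8.3333, -8.3333).

(-8.3333, -8.3333)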